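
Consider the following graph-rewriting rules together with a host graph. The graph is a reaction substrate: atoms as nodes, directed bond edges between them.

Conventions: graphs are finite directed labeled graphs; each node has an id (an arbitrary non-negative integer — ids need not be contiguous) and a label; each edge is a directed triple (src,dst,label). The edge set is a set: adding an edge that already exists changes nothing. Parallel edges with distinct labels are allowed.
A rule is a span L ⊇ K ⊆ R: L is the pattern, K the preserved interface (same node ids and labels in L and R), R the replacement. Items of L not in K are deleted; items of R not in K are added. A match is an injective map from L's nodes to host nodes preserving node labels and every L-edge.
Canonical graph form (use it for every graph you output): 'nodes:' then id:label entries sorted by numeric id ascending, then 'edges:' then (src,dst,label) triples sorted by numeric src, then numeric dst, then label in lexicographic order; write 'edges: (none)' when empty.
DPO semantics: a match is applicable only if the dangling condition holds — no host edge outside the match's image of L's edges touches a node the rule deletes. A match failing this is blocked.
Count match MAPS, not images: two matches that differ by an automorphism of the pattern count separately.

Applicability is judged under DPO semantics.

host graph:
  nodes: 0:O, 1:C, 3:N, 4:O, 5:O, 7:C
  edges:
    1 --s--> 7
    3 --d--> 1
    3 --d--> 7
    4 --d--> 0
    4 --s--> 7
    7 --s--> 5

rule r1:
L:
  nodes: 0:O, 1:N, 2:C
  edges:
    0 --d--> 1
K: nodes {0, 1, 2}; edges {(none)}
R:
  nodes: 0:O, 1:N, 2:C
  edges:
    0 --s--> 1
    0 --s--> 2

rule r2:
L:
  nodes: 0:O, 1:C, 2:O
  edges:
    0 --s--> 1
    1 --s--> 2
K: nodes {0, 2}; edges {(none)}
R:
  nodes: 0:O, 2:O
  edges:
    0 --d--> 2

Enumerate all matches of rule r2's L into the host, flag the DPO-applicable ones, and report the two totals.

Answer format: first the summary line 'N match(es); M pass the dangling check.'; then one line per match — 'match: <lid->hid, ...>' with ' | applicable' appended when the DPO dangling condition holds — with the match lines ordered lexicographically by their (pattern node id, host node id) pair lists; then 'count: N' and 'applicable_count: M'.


1 match(es); 0 pass the dangling check.
match: 0->4, 1->7, 2->5
count: 1
applicable_count: 0


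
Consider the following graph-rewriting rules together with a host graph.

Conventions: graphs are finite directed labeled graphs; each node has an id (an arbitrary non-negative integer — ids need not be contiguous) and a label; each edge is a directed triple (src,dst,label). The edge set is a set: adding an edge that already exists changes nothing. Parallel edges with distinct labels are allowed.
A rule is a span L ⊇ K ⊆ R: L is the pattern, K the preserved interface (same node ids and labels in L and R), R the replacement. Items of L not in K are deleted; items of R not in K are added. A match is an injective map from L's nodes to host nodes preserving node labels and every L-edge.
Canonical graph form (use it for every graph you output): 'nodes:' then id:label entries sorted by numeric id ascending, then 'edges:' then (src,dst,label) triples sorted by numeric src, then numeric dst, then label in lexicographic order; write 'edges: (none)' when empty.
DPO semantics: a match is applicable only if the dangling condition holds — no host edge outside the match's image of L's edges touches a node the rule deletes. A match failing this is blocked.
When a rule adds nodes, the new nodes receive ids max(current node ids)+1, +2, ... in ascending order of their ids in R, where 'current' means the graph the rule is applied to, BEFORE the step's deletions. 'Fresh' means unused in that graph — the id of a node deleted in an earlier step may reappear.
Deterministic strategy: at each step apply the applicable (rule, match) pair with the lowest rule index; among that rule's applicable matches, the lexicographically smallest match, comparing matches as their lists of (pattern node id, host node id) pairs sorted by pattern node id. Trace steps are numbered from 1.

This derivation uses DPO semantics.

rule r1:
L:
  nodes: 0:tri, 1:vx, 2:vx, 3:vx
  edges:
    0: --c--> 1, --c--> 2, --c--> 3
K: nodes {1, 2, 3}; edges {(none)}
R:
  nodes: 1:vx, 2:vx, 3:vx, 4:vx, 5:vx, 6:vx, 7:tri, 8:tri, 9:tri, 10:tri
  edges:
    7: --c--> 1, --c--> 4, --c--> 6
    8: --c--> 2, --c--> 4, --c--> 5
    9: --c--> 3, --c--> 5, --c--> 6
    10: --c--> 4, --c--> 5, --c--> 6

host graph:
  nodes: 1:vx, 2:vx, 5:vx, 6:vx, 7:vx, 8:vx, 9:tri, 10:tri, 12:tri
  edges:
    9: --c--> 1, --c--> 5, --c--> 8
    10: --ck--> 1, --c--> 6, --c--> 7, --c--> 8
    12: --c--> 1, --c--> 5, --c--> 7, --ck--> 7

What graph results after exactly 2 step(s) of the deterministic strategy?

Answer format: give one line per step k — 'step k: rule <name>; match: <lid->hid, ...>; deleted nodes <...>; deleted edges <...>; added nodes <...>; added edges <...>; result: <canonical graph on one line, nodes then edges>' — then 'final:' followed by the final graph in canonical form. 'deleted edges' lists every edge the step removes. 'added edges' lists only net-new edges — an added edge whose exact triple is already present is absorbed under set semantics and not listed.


step 1: rule r1; match: 0->9, 1->1, 2->5, 3->8; deleted nodes 9; deleted edges (9,1,c); (9,5,c); (9,8,c); added nodes 13, 14, 15, 16, 17, 18, 19; added edges (16,1,c); (16,13,c); (16,15,c); (17,5,c); (17,13,c); (17,14,c); (18,8,c); (18,14,c); (18,15,c); (19,13,c); (19,14,c); (19,15,c); result: nodes: 1:vx, 2:vx, 5:vx, 6:vx, 7:vx, 8:vx, 10:tri, 12:tri, 13:vx, 14:vx, 15:vx, 16:tri, 17:tri, 18:tri, 19:tri edges: (10,1,ck); (10,6,c); (10,7,c); (10,8,c); (12,1,c); (12,5,c); (12,7,c); (12,7,ck); (16,1,c); (16,13,c); (16,15,c); (17,5,c); (17,13,c); (17,14,c); (18,8,c); (18,14,c); (18,15,c); (19,13,c); (19,14,c); (19,15,c)
step 2: rule r1; match: 0->16, 1->1, 2->13, 3->15; deleted nodes 16; deleted edges (16,1,c); (16,13,c); (16,15,c); added nodes 20, 21, 22, 23, 24, 25, 26; added edges (23,1,c); (23,20,c); (23,22,c); (24,13,c); (24,20,c); (24,21,c); (25,15,c); (25,21,c); (25,22,c); (26,20,c); (26,21,c); (26,22,c); result: nodes: 1:vx, 2:vx, 5:vx, 6:vx, 7:vx, 8:vx, 10:tri, 12:tri, 13:vx, 14:vx, 15:vx, 17:tri, 18:tri, 19:tri, 20:vx, 21:vx, 22:vx, 23:tri, 24:tri, 25:tri, 26:tri edges: (10,1,ck); (10,6,c); (10,7,c); (10,8,c); (12,1,c); (12,5,c); (12,7,c); (12,7,ck); (17,5,c); (17,13,c); (17,14,c); (18,8,c); (18,14,c); (18,15,c); (19,13,c); (19,14,c); (19,15,c); (23,1,c); (23,20,c); (23,22,c); (24,13,c); (24,20,c); (24,21,c); (25,15,c); (25,21,c); (25,22,c); (26,20,c); (26,21,c); (26,22,c)
final:
nodes: 1:vx, 2:vx, 5:vx, 6:vx, 7:vx, 8:vx, 10:tri, 12:tri, 13:vx, 14:vx, 15:vx, 17:tri, 18:tri, 19:tri, 20:vx, 21:vx, 22:vx, 23:tri, 24:tri, 25:tri, 26:tri
edges: (10,1,ck); (10,6,c); (10,7,c); (10,8,c); (12,1,c); (12,5,c); (12,7,c); (12,7,ck); (17,5,c); (17,13,c); (17,14,c); (18,8,c); (18,14,c); (18,15,c); (19,13,c); (19,14,c); (19,15,c); (23,1,c); (23,20,c); (23,22,c); (24,13,c); (24,20,c); (24,21,c); (25,15,c); (25,21,c); (25,22,c); (26,20,c); (26,21,c); (26,22,c)


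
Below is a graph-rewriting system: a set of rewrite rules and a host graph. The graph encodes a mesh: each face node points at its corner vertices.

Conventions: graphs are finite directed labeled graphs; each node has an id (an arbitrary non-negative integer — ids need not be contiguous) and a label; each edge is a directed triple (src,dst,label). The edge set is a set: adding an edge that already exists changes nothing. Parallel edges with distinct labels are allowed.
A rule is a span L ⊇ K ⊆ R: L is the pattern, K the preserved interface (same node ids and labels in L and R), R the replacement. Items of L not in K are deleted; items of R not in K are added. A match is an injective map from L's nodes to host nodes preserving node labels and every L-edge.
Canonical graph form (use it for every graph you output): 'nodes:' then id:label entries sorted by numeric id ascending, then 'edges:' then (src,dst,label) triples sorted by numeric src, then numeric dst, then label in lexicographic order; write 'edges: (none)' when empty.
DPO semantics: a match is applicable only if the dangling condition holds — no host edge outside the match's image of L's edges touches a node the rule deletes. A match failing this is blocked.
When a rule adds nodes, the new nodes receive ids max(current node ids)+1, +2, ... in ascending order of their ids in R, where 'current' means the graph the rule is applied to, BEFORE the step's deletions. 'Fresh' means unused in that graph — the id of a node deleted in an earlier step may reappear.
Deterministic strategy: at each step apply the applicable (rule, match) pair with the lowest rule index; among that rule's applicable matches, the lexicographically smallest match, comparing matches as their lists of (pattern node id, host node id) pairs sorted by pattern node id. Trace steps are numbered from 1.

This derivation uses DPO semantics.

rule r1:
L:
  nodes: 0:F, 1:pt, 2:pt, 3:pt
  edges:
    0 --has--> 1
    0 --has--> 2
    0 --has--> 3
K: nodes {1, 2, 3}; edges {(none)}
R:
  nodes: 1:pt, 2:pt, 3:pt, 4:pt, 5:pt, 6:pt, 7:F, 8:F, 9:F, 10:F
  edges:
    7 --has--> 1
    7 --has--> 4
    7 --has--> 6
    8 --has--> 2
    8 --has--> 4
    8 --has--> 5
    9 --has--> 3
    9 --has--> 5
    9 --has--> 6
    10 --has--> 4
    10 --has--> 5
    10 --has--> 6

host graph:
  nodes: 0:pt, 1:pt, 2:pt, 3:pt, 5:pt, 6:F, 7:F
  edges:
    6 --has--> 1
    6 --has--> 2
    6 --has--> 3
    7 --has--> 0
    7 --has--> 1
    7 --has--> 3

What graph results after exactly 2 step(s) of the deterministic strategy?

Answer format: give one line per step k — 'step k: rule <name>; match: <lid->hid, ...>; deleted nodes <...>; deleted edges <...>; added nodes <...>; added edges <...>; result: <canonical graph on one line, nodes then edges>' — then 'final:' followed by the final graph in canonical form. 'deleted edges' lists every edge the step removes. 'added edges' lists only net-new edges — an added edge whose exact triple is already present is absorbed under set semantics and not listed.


step 1: rule r1; match: 0->6, 1->1, 2->2, 3->3; deleted nodes 6; deleted edges (6,1,has); (6,2,has); (6,3,has); added nodes 8, 9, 10, 11, 12, 13, 14; added edges (11,1,has); (11,8,has); (11,10,has); (12,2,has); (12,8,has); (12,9,has); (13,3,has); (13,9,has); (13,10,has); (14,8,has); (14,9,has); (14,10,has); result: nodes: 0:pt, 1:pt, 2:pt, 3:pt, 5:pt, 7:F, 8:pt, 9:pt, 10:pt, 11:F, 12:F, 13:F, 14:F edges: (7,0,has); (7,1,has); (7,3,has); (11,1,has); (11,8,has); (11,10,has); (12,2,has); (12,8,has); (12,9,has); (13,3,has); (13,9,has); (13,10,has); (14,8,has); (14,9,has); (14,10,has)
step 2: rule r1; match: 0->7, 1->0, 2->1, 3->3; deleted nodes 7; deleted edges (7,0,has); (7,1,has); (7,3,has); added nodes 15, 16, 17, 18, 19, 20, 21; added edges (18,0,has); (18,15,has); (18,17,has); (19,1,has); (19,15,has); (19,16,has); (20,3,has); (20,16,has); (20,17,has); (21,15,has); (21,16,has); (21,17,has); result: nodes: 0:pt, 1:pt, 2:pt, 3:pt, 5:pt, 8:pt, 9:pt, 10:pt, 11:F, 12:F, 13:F, 14:F, 15:pt, 16:pt, 17:pt, 18:F, 19:F, 20:F, 21:F edges: (11,1,has); (11,8,has); (11,10,has); (12,2,has); (12,8,has); (12,9,has); (13,3,has); (13,9,has); (13,10,has); (14,8,has); (14,9,has); (14,10,has); (18,0,has); (18,15,has); (18,17,has); (19,1,has); (19,15,has); (19,16,has); (20,3,has); (20,16,has); (20,17,has); (21,15,has); (21,16,has); (21,17,has)
final:
nodes: 0:pt, 1:pt, 2:pt, 3:pt, 5:pt, 8:pt, 9:pt, 10:pt, 11:F, 12:F, 13:F, 14:F, 15:pt, 16:pt, 17:pt, 18:F, 19:F, 20:F, 21:F
edges: (11,1,has); (11,8,has); (11,10,has); (12,2,has); (12,8,has); (12,9,has); (13,3,has); (13,9,has); (13,10,has); (14,8,has); (14,9,has); (14,10,has); (18,0,has); (18,15,has); (18,17,has); (19,1,has); (19,15,has); (19,16,has); (20,3,has); (20,16,has); (20,17,has); (21,15,has); (21,16,has); (21,17,has)


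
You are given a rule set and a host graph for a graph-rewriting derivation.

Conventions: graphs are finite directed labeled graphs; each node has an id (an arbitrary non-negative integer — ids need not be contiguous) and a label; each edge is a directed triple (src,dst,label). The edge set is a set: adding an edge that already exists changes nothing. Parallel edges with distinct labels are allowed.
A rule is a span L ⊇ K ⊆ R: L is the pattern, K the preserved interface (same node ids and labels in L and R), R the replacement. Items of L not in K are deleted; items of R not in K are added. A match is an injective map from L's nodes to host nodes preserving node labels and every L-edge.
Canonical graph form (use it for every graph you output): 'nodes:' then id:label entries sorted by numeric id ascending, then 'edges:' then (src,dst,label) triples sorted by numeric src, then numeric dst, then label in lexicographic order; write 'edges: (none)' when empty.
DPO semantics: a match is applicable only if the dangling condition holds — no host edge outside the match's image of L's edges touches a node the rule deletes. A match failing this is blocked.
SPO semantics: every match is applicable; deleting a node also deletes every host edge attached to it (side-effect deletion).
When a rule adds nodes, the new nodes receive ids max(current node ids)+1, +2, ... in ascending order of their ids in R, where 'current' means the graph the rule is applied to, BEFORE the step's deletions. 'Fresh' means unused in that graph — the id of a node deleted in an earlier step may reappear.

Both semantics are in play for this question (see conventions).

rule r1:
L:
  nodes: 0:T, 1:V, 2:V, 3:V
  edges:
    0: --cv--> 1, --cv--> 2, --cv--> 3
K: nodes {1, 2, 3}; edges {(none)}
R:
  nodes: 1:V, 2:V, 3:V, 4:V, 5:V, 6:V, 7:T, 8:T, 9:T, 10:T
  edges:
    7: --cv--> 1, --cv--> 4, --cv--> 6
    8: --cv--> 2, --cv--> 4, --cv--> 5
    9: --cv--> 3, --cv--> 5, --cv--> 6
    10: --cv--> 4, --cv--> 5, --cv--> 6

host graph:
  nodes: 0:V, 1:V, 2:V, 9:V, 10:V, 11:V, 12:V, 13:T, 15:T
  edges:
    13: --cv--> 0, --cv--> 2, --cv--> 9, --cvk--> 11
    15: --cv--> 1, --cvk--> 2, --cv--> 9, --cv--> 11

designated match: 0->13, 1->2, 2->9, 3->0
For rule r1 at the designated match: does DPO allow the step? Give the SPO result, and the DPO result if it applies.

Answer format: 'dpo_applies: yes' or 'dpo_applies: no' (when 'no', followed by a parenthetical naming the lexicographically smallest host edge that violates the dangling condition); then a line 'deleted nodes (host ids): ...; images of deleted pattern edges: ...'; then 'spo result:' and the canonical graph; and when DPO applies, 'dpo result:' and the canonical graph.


dpo_applies: no
(the rule deletes node 13, which keeps host edge (13,11,cvk) outside the match image — the dangling condition fails, DPO blocks; SPO proceeds and side-deletes such edges)
deleted nodes (host ids): 13; images of deleted pattern edges: (13,0,cv); (13,2,cv); (13,9,cv)
spo result:
nodes: 0:V, 1:V, 2:V, 9:V, 10:V, 11:V, 12:V, 15:T, 16:V, 17:V, 18:V, 19:T, 20:T, 21:T, 22:T
edges: (15,1,cv); (15,2,cvk); (15,9,cv); (15,11,cv); (19,2,cv); (19,16,cv); (19,18,cv); (20,9,cv); (20,16,cv); (20,17,cv); (21,0,cv); (21,17,cv); (21,18,cv); (22,16,cv); (22,17,cv); (22,18,cv)


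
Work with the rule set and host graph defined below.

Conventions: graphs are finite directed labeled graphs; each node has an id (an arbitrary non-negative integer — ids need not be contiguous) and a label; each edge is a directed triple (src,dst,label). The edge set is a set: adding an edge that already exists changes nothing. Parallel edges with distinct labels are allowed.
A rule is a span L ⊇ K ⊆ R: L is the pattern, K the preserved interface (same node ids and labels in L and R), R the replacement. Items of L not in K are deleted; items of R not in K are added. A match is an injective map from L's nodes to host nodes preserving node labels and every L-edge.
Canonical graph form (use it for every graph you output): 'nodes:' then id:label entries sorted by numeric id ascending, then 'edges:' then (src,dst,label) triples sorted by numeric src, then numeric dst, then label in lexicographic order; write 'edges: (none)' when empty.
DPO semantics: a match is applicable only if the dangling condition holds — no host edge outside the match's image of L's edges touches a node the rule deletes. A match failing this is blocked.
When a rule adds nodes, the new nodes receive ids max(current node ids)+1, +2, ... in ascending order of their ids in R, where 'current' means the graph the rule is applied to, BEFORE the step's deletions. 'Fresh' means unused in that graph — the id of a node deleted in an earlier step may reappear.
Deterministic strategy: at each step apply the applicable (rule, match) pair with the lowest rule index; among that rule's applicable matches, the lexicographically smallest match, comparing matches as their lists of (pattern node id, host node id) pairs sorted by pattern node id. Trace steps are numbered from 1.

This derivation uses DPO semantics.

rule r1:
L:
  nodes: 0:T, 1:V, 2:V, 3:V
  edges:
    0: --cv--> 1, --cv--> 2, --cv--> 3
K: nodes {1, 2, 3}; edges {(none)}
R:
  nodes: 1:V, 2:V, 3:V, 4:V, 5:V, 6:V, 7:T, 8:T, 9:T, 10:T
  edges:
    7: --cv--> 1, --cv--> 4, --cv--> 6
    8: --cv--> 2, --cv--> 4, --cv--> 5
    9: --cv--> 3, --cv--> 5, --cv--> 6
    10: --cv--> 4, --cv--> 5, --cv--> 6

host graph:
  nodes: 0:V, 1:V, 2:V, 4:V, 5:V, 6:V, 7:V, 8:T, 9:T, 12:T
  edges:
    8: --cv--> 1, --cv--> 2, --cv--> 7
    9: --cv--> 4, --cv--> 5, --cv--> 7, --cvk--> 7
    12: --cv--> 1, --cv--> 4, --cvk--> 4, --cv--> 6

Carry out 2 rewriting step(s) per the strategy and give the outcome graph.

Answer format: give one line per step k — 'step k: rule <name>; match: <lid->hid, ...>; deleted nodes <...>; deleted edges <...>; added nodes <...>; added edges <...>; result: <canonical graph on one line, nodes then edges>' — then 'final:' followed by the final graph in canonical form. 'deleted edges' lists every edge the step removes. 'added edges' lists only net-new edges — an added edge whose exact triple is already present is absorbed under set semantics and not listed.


step 1: rule r1; match: 0->8, 1->1, 2->2, 3->7; deleted nodes 8; deleted edges (8,1,cv); (8,2,cv); (8,7,cv); added nodes 13, 14, 15, 16, 17, 18, 19; added edges (16,1,cv); (16,13,cv); (16,15,cv); (17,2,cv); (17,13,cv); (17,14,cv); (18,7,cv); (18,14,cv); (18,15,cv); (19,13,cv); (19,14,cv); (19,15,cv); result: nodes: 0:V, 1:V, 2:V, 4:V, 5:V, 6:V, 7:V, 9:T, 12:T, 13:V, 14:V, 15:V, 16:T, 17:T, 18:T, 19:T edges: (9,4,cv); (9,5,cv); (9,7,cv); (9,7,cvk); (12,1,cv); (12,4,cv); (12,4,cvk); (12,6,cv); (16,1,cv); (16,13,cv); (16,15,cv); (17,2,cv); (17,13,cv); (17,14,cv); (18,7,cv); (18,14,cv); (18,15,cv); (19,13,cv); (19,14,cv); (19,15,cv)
step 2: rule r1; match: 0->16, 1->1, 2->13, 3->15; deleted nodes 16; deleted edges (16,1,cv); (16,13,cv); (16,15,cv); added nodes 20, 21, 22, 23, 24, 25, 26; added edges (23,1,cv); (23,20,cv); (23,22,cv); (24,13,cv); (24,20,cv); (24,21,cv); (25,15,cv); (25,21,cv); (25,22,cv); (26,20,cv); (26,21,cv); (26,22,cv); result: nodes: 0:V, 1:V, 2:V, 4:V, 5:V, 6:V, 7:V, 9:T, 12:T, 13:V, 14:V, 15:V, 17:T, 18:T, 19:T, 20:V, 21:V, 22:V, 23:T, 24:T, 25:T, 26:T edges: (9,4,cv); (9,5,cv); (9,7,cv); (9,7,cvk); (12,1,cv); (12,4,cv); (12,4,cvk); (12,6,cv); (17,2,cv); (17,13,cv); (17,14,cv); (18,7,cv); (18,14,cv); (18,15,cv); (19,13,cv); (19,14,cv); (19,15,cv); (23,1,cv); (23,20,cv); (23,22,cv); (24,13,cv); (24,20,cv); (24,21,cv); (25,15,cv); (25,21,cv); (25,22,cv); (26,20,cv); (26,21,cv); (26,22,cv)
final:
nodes: 0:V, 1:V, 2:V, 4:V, 5:V, 6:V, 7:V, 9:T, 12:T, 13:V, 14:V, 15:V, 17:T, 18:T, 19:T, 20:V, 21:V, 22:V, 23:T, 24:T, 25:T, 26:T
edges: (9,4,cv); (9,5,cv); (9,7,cv); (9,7,cvk); (12,1,cv); (12,4,cv); (12,4,cvk); (12,6,cv); (17,2,cv); (17,13,cv); (17,14,cv); (18,7,cv); (18,14,cv); (18,15,cv); (19,13,cv); (19,14,cv); (19,15,cv); (23,1,cv); (23,20,cv); (23,22,cv); (24,13,cv); (24,20,cv); (24,21,cv); (25,15,cv); (25,21,cv); (25,22,cv); (26,20,cv); (26,21,cv); (26,22,cv)


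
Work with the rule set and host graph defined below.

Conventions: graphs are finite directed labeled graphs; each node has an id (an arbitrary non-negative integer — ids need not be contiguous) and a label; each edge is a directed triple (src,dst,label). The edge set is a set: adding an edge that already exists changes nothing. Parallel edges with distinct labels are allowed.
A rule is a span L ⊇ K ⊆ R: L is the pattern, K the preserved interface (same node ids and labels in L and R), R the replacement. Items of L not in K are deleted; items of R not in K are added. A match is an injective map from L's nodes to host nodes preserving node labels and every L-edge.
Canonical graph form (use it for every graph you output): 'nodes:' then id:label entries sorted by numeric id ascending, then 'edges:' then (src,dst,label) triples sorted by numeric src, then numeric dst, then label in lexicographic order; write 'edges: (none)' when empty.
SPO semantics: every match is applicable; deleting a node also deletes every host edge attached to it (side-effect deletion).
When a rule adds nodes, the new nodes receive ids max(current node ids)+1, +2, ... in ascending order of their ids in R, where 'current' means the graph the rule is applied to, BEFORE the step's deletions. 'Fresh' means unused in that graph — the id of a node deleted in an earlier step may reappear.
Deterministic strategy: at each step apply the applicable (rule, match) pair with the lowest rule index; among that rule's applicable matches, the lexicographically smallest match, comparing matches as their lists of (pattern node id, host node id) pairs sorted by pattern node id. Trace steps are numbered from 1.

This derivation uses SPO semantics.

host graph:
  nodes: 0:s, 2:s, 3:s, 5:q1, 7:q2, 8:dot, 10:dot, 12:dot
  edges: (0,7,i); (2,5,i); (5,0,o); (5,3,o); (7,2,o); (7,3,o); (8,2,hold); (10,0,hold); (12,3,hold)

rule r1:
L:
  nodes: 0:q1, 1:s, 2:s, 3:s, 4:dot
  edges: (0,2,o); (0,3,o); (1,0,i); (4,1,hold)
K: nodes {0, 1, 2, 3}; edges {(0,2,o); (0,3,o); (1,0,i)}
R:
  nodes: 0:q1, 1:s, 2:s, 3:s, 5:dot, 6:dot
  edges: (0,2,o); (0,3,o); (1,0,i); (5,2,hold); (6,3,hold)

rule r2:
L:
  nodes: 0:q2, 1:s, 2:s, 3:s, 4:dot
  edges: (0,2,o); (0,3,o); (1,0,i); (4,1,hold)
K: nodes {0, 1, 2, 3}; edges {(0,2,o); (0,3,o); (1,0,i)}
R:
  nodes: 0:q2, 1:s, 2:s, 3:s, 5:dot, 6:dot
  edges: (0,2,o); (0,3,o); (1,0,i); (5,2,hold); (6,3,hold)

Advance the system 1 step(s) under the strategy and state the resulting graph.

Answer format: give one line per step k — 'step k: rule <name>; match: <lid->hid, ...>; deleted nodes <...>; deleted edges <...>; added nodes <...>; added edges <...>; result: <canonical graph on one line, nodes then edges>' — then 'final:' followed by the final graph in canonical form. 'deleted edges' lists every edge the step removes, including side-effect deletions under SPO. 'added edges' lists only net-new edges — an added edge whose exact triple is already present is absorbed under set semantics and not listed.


step 1: rule r1; match: 0->5, 1->2, 2->0, 3->3, 4->8; deleted nodes 8; deleted edges (8,2,hold); added nodes 13, 14; added edges (13,0,hold); (14,3,hold); result: nodes: 0:s, 2:s, 3:s, 5:q1, 7:q2, 10:dot, 12:dot, 13:dot, 14:dot edges: (0,7,i); (2,5,i); (5,0,o); (5,3,o); (7,2,o); (7,3,o); (10,0,hold); (12,3,hold); (13,0,hold); (14,3,hold)
final:
nodes: 0:s, 2:s, 3:s, 5:q1, 7:q2, 10:dot, 12:dot, 13:dot, 14:dot
edges: (0,7,i); (2,5,i); (5,0,o); (5,3,o); (7,2,o); (7,3,o); (10,0,hold); (12,3,hold); (13,0,hold); (14,3,hold)


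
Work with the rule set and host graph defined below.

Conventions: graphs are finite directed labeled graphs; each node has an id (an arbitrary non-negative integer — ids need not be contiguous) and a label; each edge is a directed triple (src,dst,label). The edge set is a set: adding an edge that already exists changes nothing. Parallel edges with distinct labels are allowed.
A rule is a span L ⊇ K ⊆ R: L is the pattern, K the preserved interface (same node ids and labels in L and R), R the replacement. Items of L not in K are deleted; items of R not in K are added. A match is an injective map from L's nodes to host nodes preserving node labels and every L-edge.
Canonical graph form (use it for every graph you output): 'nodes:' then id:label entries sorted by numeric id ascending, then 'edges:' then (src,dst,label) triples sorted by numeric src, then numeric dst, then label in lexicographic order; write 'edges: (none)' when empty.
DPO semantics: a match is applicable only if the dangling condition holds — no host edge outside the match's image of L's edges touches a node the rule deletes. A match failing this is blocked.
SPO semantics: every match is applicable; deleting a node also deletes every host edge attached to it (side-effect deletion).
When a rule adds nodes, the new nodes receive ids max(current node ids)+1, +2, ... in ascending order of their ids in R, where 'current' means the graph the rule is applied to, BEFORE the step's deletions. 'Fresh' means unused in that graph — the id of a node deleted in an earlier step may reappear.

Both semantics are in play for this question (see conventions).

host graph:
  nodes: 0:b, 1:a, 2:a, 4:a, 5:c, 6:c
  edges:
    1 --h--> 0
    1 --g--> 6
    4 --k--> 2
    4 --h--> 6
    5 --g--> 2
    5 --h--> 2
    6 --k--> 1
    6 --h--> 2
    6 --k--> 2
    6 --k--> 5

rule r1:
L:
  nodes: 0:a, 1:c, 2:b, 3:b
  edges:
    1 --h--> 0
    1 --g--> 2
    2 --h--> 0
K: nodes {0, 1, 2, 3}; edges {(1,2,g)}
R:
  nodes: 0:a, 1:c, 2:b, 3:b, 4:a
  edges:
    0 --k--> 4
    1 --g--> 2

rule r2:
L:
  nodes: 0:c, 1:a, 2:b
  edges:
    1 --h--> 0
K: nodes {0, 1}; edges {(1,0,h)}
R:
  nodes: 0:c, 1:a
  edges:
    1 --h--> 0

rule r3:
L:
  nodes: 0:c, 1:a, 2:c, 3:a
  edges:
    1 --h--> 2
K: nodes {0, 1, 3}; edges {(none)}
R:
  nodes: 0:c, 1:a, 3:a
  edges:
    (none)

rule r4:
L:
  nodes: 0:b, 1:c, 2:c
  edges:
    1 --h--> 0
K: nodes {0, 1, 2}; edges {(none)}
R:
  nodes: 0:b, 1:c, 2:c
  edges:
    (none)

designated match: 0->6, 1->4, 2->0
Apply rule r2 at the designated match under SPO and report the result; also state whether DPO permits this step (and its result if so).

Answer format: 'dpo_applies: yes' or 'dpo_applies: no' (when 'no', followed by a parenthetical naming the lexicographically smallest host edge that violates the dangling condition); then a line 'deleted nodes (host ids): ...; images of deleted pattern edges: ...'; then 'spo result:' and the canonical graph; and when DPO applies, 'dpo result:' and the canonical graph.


dpo_applies: no
(the rule deletes node 0, which keeps host edge (1,0,h) outside the match image — the dangling condition fails, DPO blocks; SPO proceeds and side-deletes such edges)
deleted nodes (host ids): 0; images of deleted pattern edges: (none)
spo result:
nodes: 1:a, 2:a, 4:a, 5:c, 6:c
edges: (1,6,g); (4,2,k); (4,6,h); (5,2,g); (5,2,h); (6,1,k); (6,2,h); (6,2,k); (6,5,k)


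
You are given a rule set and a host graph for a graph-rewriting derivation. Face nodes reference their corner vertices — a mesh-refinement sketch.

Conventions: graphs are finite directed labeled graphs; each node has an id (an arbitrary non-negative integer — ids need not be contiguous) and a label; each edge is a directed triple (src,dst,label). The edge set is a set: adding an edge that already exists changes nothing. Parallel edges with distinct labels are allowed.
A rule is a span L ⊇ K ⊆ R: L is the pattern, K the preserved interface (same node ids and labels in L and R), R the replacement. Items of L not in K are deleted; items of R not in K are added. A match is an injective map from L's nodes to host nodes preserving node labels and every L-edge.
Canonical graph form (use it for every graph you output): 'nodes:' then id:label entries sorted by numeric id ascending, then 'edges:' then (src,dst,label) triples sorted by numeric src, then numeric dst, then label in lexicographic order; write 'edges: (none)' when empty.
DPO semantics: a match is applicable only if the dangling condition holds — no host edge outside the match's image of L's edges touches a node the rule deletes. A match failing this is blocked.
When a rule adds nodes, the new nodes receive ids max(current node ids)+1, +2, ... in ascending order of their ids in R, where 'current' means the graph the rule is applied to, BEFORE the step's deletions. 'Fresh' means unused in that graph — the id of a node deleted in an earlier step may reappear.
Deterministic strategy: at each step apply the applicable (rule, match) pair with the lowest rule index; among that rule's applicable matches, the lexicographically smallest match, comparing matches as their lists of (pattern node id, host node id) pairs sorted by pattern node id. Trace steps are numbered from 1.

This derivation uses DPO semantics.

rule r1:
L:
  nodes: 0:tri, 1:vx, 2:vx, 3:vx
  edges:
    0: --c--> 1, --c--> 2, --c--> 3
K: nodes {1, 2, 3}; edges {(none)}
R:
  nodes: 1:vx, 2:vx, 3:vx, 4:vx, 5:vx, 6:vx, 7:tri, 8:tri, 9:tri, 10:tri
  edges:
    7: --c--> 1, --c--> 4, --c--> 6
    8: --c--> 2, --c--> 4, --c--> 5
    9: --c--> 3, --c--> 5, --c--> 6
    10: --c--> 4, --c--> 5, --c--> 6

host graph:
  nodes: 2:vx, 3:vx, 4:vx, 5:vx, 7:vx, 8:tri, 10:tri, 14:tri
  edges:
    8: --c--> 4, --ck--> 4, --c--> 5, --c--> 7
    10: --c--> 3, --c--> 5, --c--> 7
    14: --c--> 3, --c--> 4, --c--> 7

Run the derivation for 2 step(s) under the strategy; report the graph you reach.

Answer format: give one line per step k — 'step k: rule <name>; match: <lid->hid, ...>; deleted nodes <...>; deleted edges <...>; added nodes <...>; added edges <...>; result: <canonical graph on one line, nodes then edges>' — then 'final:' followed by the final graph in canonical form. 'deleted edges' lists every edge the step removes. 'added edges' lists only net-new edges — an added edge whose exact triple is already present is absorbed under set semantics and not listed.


step 1: rule r1; match: 0->10, 1->3, 2->5, 3->7; deleted nodes 10; deleted edges (10,3,c); (10,5,c); (10,7,c); added nodes 15, 16, 17, 18, 19, 20, 21; added edges (18,3,c); (18,15,c); (18,17,c); (19,5,c); (19,15,c); (19,16,c); (20,7,c); (20,16,c); (20,17,c); (21,15,c); (21,16,c); (21,17,c); result: nodes: 2:vx, 3:vx, 4:vx, 5:vx, 7:vx, 8:tri, 14:tri, 15:vx, 16:vx, 17:vx, 18:tri, 19:tri, 20:tri, 21:tri edges: (8,4,c); (8,4,ck); (8,5,c); (8,7,c); (14,3,c); (14,4,c); (14,7,c); (18,3,c); (18,15,c); (18,17,c); (19,5,c); (19,15,c); (19,16,c); (20,7,c); (20,16,c); (20,17,c); (21,15,c); (21,16,c); (21,17,c)
step 2: rule r1; match: 0->14, 1->3, 2->4, 3->7; deleted nodes 14; deleted edges (14,3,c); (14,4,c); (14,7,c); added nodes 22, 23, 24, 25, 26, 27, 28; added edges (25,3,c); (25,22,c); (25,24,c); (26,4,c); (26,22,c); (26,23,c); (27,7,c); (27,23,c); (27,24,c); (28,22,c); (28,23,c); (28,24,c); result: nodes: 2:vx, 3:vx, 4:vx, 5:vx, 7:vx, 8:tri, 15:vx, 16:vx, 17:vx, 18:tri, 19:tri, 20:tri, 21:tri, 22:vx, 23:vx, 24:vx, 25:tri, 26:tri, 27:tri, 28:tri edges: (8,4,c); (8,4,ck); (8,5,c); (8,7,c); (18,3,c); (18,15,c); (18,17,c); (19,5,c); (19,15,c); (19,16,c); (20,7,c); (20,16,c); (20,17,c); (21,15,c); (21,16,c); (21,17,c); (25,3,c); (25,22,c); (25,24,c); (26,4,c); (26,22,c); (26,23,c); (27,7,c); (27,23,c); (27,24,c); (28,22,c); (28,23,c); (28,24,c)
final:
nodes: 2:vx, 3:vx, 4:vx, 5:vx, 7:vx, 8:tri, 15:vx, 16:vx, 17:vx, 18:tri, 19:tri, 20:tri, 21:tri, 22:vx, 23:vx, 24:vx, 25:tri, 26:tri, 27:tri, 28:tri
edges: (8,4,c); (8,4,ck); (8,5,c); (8,7,c); (18,3,c); (18,15,c); (18,17,c); (19,5,c); (19,15,c); (19,16,c); (20,7,c); (20,16,c); (20,17,c); (21,15,c); (21,16,c); (21,17,c); (25,3,c); (25,22,c); (25,24,c); (26,4,c); (26,22,c); (26,23,c); (27,7,c); (27,23,c); (27,24,c); (28,22,c); (28,23,c); (28,24,c)


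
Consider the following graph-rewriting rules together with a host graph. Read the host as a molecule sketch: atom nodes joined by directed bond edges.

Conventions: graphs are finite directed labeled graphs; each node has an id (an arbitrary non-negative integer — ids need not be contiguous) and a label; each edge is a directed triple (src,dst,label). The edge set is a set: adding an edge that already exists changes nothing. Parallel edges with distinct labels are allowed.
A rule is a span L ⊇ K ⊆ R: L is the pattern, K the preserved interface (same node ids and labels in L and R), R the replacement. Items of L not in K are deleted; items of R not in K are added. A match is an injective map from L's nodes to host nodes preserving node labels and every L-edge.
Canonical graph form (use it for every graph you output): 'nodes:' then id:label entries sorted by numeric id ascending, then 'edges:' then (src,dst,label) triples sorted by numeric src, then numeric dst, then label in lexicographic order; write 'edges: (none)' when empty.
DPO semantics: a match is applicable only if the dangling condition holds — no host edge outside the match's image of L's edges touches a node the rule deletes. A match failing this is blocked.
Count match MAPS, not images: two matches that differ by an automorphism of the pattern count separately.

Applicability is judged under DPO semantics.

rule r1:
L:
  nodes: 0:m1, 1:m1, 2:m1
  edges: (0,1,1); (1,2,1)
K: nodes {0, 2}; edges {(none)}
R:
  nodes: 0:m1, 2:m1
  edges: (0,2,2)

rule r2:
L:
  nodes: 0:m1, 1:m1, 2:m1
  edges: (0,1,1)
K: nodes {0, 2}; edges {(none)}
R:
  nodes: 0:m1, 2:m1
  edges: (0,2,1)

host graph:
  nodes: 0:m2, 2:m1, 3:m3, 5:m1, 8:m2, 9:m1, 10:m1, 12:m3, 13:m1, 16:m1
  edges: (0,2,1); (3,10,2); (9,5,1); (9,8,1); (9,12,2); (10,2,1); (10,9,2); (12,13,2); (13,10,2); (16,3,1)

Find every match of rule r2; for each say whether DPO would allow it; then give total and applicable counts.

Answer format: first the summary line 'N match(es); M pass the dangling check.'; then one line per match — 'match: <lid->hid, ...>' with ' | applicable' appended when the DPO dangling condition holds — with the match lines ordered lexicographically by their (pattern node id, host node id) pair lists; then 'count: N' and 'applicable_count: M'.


8 match(es); 4 pass the dangling check.
match: 0->9, 1->5, 2->2 | applicable
match: 0->9, 1->5, 2->10 | applicable
match: 0->9, 1->5, 2->13 | applicable
match: 0->9, 1->5, 2->16 | applicable
match: 0->10, 1->2, 2->5
match: 0->10, 1->2, 2->9
match: 0->10, 1->2, 2->13
match: 0->10, 1->2, 2->16
count: 8
applicable_count: 4


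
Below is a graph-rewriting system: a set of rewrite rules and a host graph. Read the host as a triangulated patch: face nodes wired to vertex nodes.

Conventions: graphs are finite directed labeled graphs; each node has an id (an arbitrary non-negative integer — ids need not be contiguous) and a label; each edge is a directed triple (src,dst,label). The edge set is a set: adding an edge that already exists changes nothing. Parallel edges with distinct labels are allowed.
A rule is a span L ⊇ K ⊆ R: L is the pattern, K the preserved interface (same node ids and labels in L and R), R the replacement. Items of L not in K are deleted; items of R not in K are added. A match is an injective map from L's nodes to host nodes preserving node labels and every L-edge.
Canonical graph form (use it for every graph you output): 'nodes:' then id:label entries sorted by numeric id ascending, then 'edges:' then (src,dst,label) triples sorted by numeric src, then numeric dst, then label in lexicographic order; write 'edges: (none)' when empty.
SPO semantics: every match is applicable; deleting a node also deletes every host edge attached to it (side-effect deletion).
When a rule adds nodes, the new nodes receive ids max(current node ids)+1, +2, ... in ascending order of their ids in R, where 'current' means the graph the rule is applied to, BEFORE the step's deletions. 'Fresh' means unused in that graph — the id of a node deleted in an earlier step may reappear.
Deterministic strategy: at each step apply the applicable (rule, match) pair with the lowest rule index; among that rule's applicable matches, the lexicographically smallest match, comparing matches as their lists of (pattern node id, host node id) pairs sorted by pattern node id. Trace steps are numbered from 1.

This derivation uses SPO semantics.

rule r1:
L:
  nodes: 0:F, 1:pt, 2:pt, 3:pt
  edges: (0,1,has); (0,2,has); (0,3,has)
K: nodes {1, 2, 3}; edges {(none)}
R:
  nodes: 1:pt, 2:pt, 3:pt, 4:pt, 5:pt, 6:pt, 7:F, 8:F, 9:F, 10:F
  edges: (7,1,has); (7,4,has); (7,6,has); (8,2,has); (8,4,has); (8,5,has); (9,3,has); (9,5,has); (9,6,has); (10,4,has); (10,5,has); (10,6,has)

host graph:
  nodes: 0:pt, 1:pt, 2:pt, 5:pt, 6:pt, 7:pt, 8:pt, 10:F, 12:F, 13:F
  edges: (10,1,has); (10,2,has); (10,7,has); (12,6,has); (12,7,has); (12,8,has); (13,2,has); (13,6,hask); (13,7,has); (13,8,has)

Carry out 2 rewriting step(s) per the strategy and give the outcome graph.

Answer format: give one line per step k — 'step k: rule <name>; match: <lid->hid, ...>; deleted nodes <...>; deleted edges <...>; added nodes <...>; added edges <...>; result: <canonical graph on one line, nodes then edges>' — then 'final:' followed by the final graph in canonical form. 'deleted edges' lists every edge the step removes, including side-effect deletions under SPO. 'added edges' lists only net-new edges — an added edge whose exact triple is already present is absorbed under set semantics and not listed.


step 1: rule r1; match: 0->10, 1->1, 2->2, 3->7; deleted nodes 10; deleted edges (10,1,has); (10,2,has); (10,7,has); added nodes 14, 15, 16, 17, 18, 19, 20; added edges (17,1,has); (17,14,has); (17,16,has); (18,2,has); (18,14,has); (18,15,has); (19,7,has); (19,15,has); (19,16,has); (20,14,has); (20,15,has); (20,16,has); result: nodes: 0:pt, 1:pt, 2:pt, 5:pt, 6:pt, 7:pt, 8:pt, 12:F, 13:F, 14:pt, 15:pt, 16:pt, 17:F, 18:F, 19:F, 20:F edges: (12,6,has); (12,7,has); (12,8,has); (13,2,has); (13,6,hask); (13,7,has); (13,8,has); (17,1,has); (17,14,has); (17,16,has); (18,2,has); (18,14,has); (18,15,has); (19,7,has); (19,15,has); (19,16,has); (20,14,has); (20,15,has); (20,16,has)
step 2: rule r1; match: 0->12, 1->6, 2->7, 3->8; deleted nodes 12; deleted edges (12,6,has); (12,7,has); (12,8,has); added nodes 21, 22, 23, 24, 25, 26, 27; added edges (24,6,has); (24,21,has); (24,23,has); (25,7,has); (25,21,has); (25,22,has); (26,8,has); (26,22,has); (26,23,has); (27,21,has); (27,22,has); (27,23,has); result: nodes: 0:pt, 1:pt, 2:pt, 5:pt, 6:pt, 7:pt, 8:pt, 13:F, 14:pt, 15:pt, 16:pt, 17:F, 18:F, 19:F, 20:F, 21:pt, 22:pt, 23:pt, 24:F, 25:F, 26:F, 27:F edges: (13,2,has); (13,6,hask); (13,7,has); (13,8,has); (17,1,has); (17,14,has); (17,16,has); (18,2,has); (18,14,has); (18,15,has); (19,7,has); (19,15,has); (19,16,has); (20,14,has); (20,15,has); (20,16,has); (24,6,has); (24,21,has); (24,23,has); (25,7,has); (25,21,has); (25,22,has); (26,8,has); (26,22,has); (26,23,has); (27,21,has); (27,22,has); (27,23,has)
final:
nodes: 0:pt, 1:pt, 2:pt, 5:pt, 6:pt, 7:pt, 8:pt, 13:F, 14:pt, 15:pt, 16:pt, 17:F, 18:F, 19:F, 20:F, 21:pt, 22:pt, 23:pt, 24:F, 25:F, 26:F, 27:F
edges: (13,2,has); (13,6,hask); (13,7,has); (13,8,has); (17,1,has); (17,14,has); (17,16,has); (18,2,has); (18,14,has); (18,15,has); (19,7,has); (19,15,has); (19,16,has); (20,14,has); (20,15,has); (20,16,has); (24,6,has); (24,21,has); (24,23,has); (25,7,has); (25,21,has); (25,22,has); (26,8,has); (26,22,has); (26,23,has); (27,21,has); (27,22,has); (27,23,has)


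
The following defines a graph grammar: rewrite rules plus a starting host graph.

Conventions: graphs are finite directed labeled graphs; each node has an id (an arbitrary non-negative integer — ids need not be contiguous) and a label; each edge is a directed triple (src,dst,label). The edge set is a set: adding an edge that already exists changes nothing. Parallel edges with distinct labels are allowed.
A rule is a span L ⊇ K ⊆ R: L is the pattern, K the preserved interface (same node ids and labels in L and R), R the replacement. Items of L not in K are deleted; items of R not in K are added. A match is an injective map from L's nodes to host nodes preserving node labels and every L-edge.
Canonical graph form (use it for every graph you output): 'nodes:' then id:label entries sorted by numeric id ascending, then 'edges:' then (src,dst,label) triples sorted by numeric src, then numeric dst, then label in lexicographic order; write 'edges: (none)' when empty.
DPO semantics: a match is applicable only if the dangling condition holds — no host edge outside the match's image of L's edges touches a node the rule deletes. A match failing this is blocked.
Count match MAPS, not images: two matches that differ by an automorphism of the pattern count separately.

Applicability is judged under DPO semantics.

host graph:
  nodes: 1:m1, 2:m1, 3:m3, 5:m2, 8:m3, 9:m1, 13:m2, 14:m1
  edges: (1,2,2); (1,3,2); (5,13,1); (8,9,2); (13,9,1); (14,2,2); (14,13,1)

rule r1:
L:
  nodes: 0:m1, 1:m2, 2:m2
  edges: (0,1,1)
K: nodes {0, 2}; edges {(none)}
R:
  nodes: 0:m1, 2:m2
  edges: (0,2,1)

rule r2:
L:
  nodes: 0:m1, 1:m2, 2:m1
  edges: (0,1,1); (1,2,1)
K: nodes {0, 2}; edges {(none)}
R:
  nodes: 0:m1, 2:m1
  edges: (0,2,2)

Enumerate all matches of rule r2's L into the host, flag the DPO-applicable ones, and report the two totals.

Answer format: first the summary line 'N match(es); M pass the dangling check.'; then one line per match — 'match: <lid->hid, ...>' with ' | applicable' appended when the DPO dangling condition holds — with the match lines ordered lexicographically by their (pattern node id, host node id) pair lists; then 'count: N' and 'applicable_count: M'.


1 match(es); 0 pass the dangling check.
match: 0->14, 1->13, 2->9
count: 1
applicable_count: 0
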